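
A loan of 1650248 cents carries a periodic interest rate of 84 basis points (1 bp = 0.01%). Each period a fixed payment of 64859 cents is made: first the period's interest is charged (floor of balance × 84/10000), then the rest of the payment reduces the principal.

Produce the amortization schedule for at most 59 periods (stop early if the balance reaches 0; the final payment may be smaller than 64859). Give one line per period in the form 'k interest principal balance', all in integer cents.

1 13862 50997 1599251
2 13433 51426 1547825
3 13001 51858 1495967
4 12566 52293 1443674
5 12126 52733 1390941
6 11683 53176 1337765
7 11237 53622 1284143
8 10786 54073 1230070
9 10332 54527 1175543
10 9874 54985 1120558
11 9412 55447 1065111
12 8946 55913 1009198
13 8477 56382 952816
14 8003 56856 895960
15 7526 57333 838627
16 7044 57815 780812
17 6558 58301 722511
18 6069 58790 663721
19 5575 59284 604437
20 5077 59782 544655
21 4575 60284 484371
22 4068 60791 423580
23 3558 61301 362279
24 3043 61816 300463
25 2523 62336 238127
26 2000 62859 175268
27 1472 63387 111881
28 939 63920 47961
29 402 47961 0

1. interest=⌊1650248·84/10000⌋=13862; principal=64859-13862=50997; balance=1650248-50997=1599251
2. interest=⌊1599251·84/10000⌋=13433; principal=64859-13433=51426; balance=1599251-51426=1547825
3. interest=⌊1547825·84/10000⌋=13001; principal=64859-13001=51858; balance=1547825-51858=1495967
4. interest=⌊1495967·84/10000⌋=12566; principal=64859-12566=52293; balance=1495967-52293=1443674
5. interest=⌊1443674·84/10000⌋=12126; principal=64859-12126=52733; balance=1443674-52733=1390941
6. interest=⌊1390941·84/10000⌋=11683; principal=64859-11683=53176; balance=1390941-53176=1337765
7. interest=⌊1337765·84/10000⌋=11237; principal=64859-11237=53622; balance=1337765-53622=1284143
8. interest=⌊1284143·84/10000⌋=10786; principal=64859-10786=54073; balance=1284143-54073=1230070
9. interest=⌊1230070·84/10000⌋=10332; principal=64859-10332=54527; balance=1230070-54527=1175543
10. interest=⌊1175543·84/10000⌋=9874; principal=64859-9874=54985; balance=1175543-54985=1120558
11. interest=⌊1120558·84/10000⌋=9412; principal=64859-9412=55447; balance=1120558-55447=1065111
12. interest=⌊1065111·84/10000⌋=8946; principal=64859-8946=55913; balance=1065111-55913=1009198
13. interest=⌊1009198·84/10000⌋=8477; principal=64859-8477=56382; balance=1009198-56382=952816
14. interest=⌊952816·84/10000⌋=8003; principal=64859-8003=56856; balance=952816-56856=895960
15. interest=⌊895960·84/10000⌋=7526; principal=64859-7526=57333; balance=895960-57333=838627
16. interest=⌊838627·84/10000⌋=7044; principal=64859-7044=57815; balance=838627-57815=780812
17. interest=⌊780812·84/10000⌋=6558; principal=64859-6558=58301; balance=780812-58301=722511
18. interest=⌊722511·84/10000⌋=6069; principal=64859-6069=58790; balance=722511-58790=663721
19. interest=⌊663721·84/10000⌋=5575; principal=64859-5575=59284; balance=663721-59284=604437
20. interest=⌊604437·84/10000⌋=5077; principal=64859-5077=59782; balance=604437-59782=544655
21. interest=⌊544655·84/10000⌋=4575; principal=64859-4575=60284; balance=544655-60284=484371
22. interest=⌊484371·84/10000⌋=4068; principal=64859-4068=60791; balance=484371-60791=423580
23. interest=⌊423580·84/10000⌋=3558; principal=64859-3558=61301; balance=423580-61301=362279
24. interest=⌊362279·84/10000⌋=3043; principal=64859-3043=61816; balance=362279-61816=300463
25. interest=⌊300463·84/10000⌋=2523; principal=64859-2523=62336; balance=300463-62336=238127
26. interest=⌊238127·84/10000⌋=2000; principal=64859-2000=62859; balance=238127-62859=175268
27. interest=⌊175268·84/10000⌋=1472; principal=64859-1472=63387; balance=175268-63387=111881
28. interest=⌊111881·84/10000⌋=939; principal=64859-939=63920; balance=111881-63920=47961
29. interest=⌊47961·84/10000⌋=402; principal=min(64859-402,47961)=47961; balance=47961-47961=0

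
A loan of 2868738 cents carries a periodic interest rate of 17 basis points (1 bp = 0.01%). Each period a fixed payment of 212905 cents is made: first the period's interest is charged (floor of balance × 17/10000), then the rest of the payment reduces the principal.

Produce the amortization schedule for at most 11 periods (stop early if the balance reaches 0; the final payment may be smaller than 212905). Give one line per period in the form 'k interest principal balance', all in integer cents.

1 4876 208029 2660709
2 4523 208382 2452327
3 4168 208737 2243590
4 3814 209091 2034499
5 3458 209447 1825052
6 3102 209803 1615249
7 2745 210160 1405089
8 2388 210517 1194572
9 2030 210875 983697
10 1672 211233 772464
11 1313 211592 560872

1. interest=⌊2868738·17/10000⌋=4876; principal=212905-4876=208029; balance=2868738-208029=2660709
2. interest=⌊2660709·17/10000⌋=4523; principal=212905-4523=208382; balance=2660709-208382=2452327
3. interest=⌊2452327·17/10000⌋=4168; principal=212905-4168=208737; balance=2452327-208737=2243590
4. interest=⌊2243590·17/10000⌋=3814; principal=212905-3814=209091; balance=2243590-209091=2034499
5. interest=⌊2034499·17/10000⌋=3458; principal=212905-3458=209447; balance=2034499-209447=1825052
6. interest=⌊1825052·17/10000⌋=3102; principal=212905-3102=209803; balance=1825052-209803=1615249
7. interest=⌊1615249·17/10000⌋=2745; principal=212905-2745=210160; balance=1615249-210160=1405089
8. interest=⌊1405089·17/10000⌋=2388; principal=212905-2388=210517; balance=1405089-210517=1194572
9. interest=⌊1194572·17/10000⌋=2030; principal=212905-2030=210875; balance=1194572-210875=983697
10. interest=⌊983697·17/10000⌋=1672; principal=212905-1672=211233; balance=983697-211233=772464
11. interest=⌊772464·17/10000⌋=1313; principal=212905-1313=211592; balance=772464-211592=560872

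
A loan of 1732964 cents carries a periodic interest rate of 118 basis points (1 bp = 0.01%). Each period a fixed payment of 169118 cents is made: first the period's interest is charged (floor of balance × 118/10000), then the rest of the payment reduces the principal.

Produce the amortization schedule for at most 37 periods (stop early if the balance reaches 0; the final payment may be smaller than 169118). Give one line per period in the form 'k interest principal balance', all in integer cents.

1 20448 148670 1584294
2 18694 150424 1433870
3 16919 152199 1281671
4 15123 153995 1127676
5 13306 155812 971864
6 11467 157651 814213
7 9607 159511 654702
8 7725 161393 493309
9 5821 163297 330012
10 3894 165224 164788
11 1944 164788 0

1. interest=⌊1732964·118/10000⌋=20448; principal=169118-20448=148670; balance=1732964-148670=1584294
2. interest=⌊1584294·118/10000⌋=18694; principal=169118-18694=150424; balance=1584294-150424=1433870
3. interest=⌊1433870·118/10000⌋=16919; principal=169118-16919=152199; balance=1433870-152199=1281671
4. interest=⌊1281671·118/10000⌋=15123; principal=169118-15123=153995; balance=1281671-153995=1127676
5. interest=⌊1127676·118/10000⌋=13306; principal=169118-13306=155812; balance=1127676-155812=971864
6. interest=⌊971864·118/10000⌋=11467; principal=169118-11467=157651; balance=971864-157651=814213
7. interest=⌊814213·118/10000⌋=9607; principal=169118-9607=159511; balance=814213-159511=654702
8. interest=⌊654702·118/10000⌋=7725; principal=169118-7725=161393; balance=654702-161393=493309
9. interest=⌊493309·118/10000⌋=5821; principal=169118-5821=163297; balance=493309-163297=330012
10. interest=⌊330012·118/10000⌋=3894; principal=169118-3894=165224; balance=330012-165224=164788
11. interest=⌊164788·118/10000⌋=1944; principal=min(169118-1944,164788)=164788; balance=164788-164788=0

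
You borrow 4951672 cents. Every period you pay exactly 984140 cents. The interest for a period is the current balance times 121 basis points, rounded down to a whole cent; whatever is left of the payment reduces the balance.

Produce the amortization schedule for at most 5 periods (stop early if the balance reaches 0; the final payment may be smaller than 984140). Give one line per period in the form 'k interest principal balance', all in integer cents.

1. interest=⌊4951672·121/10000⌋=59915; principal=984140-59915=924225; balance=4951672-924225=4027447
2. interest=⌊4027447·121/10000⌋=48732; principal=984140-48732=935408; balance=4027447-935408=3092039
3. interest=⌊3092039·121/10000⌋=37413; principal=984140-37413=946727; balance=3092039-946727=2145312
4. interest=⌊2145312·121/10000⌋=25958; principal=984140-25958=958182; balance=2145312-958182=1187130
5. interest=⌊1187130·121/10000⌋=14364; principal=984140-14364=969776; balance=1187130-969776=217354

1 59915 924225 4027447
2 48732 935408 3092039
3 37413 946727 2145312
4 25958 958182 1187130
5 14364 969776 217354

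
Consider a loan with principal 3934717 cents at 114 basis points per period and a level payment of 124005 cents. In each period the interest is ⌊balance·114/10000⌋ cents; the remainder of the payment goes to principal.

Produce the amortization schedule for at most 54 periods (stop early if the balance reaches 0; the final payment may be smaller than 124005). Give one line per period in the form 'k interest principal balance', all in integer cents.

1 44855 79150 3855567
2 43953 80052 3775515
3 43040 80965 3694550
4 42117 81888 3612662
5 41184 82821 3529841
6 40240 83765 3446076
7 39285 84720 3361356
8 38319 85686 3275670
9 37342 86663 3189007
10 36354 87651 3101356
11 35355 88650 3012706
12 34344 89661 2923045
13 33322 90683 2832362
14 32288 91717 2740645
15 31243 92762 2647883
16 30185 93820 2554063
17 29116 94889 2459174
18 28034 95971 2363203
19 26940 97065 2266138
20 25833 98172 2167966
21 24714 99291 2068675
22 23582 100423 1968252
23 22438 101567 1866685
24 21280 102725 1763960
25 20109 103896 1660064
26 18924 105081 1554983
27 17726 106279 1448704
28 16515 107490 1341214
29 15289 108716 1232498
30 14050 109955 1122543
31 12796 111209 1011334
32 11529 112476 898858
33 10246 113759 785099
34 8950 115055 670044
35 7638 116367 553677
36 6311 117694 435983
37 4970 119035 316948
38 3613 120392 196556
39 2240 121765 74791
40 852 74791 0

1. interest=⌊3934717·114/10000⌋=44855; principal=124005-44855=79150; balance=3934717-79150=3855567
2. interest=⌊3855567·114/10000⌋=43953; principal=124005-43953=80052; balance=3855567-80052=3775515
3. interest=⌊3775515·114/10000⌋=43040; principal=124005-43040=80965; balance=3775515-80965=3694550
4. interest=⌊3694550·114/10000⌋=42117; principal=124005-42117=81888; balance=3694550-81888=3612662
5. interest=⌊3612662·114/10000⌋=41184; principal=124005-41184=82821; balance=3612662-82821=3529841
6. interest=⌊3529841·114/10000⌋=40240; principal=124005-40240=83765; balance=3529841-83765=3446076
7. interest=⌊3446076·114/10000⌋=39285; principal=124005-39285=84720; balance=3446076-84720=3361356
8. interest=⌊3361356·114/10000⌋=38319; principal=124005-38319=85686; balance=3361356-85686=3275670
9. interest=⌊3275670·114/10000⌋=37342; principal=124005-37342=86663; balance=3275670-86663=3189007
10. interest=⌊3189007·114/10000⌋=36354; principal=124005-36354=87651; balance=3189007-87651=3101356
11. interest=⌊3101356·114/10000⌋=35355; principal=124005-35355=88650; balance=3101356-88650=3012706
12. interest=⌊3012706·114/10000⌋=34344; principal=124005-34344=89661; balance=3012706-89661=2923045
13. interest=⌊2923045·114/10000⌋=33322; principal=124005-33322=90683; balance=2923045-90683=2832362
14. interest=⌊2832362·114/10000⌋=32288; principal=124005-32288=91717; balance=2832362-91717=2740645
15. interest=⌊2740645·114/10000⌋=31243; principal=124005-31243=92762; balance=2740645-92762=2647883
16. interest=⌊2647883·114/10000⌋=30185; principal=124005-30185=93820; balance=2647883-93820=2554063
17. interest=⌊2554063·114/10000⌋=29116; principal=124005-29116=94889; balance=2554063-94889=2459174
18. interest=⌊2459174·114/10000⌋=28034; principal=124005-28034=95971; balance=2459174-95971=2363203
19. interest=⌊2363203·114/10000⌋=26940; principal=124005-26940=97065; balance=2363203-97065=2266138
20. interest=⌊2266138·114/10000⌋=25833; principal=124005-25833=98172; balance=2266138-98172=2167966
21. interest=⌊2167966·114/10000⌋=24714; principal=124005-24714=99291; balance=2167966-99291=2068675
22. interest=⌊2068675·114/10000⌋=23582; principal=124005-23582=100423; balance=2068675-100423=1968252
23. interest=⌊1968252·114/10000⌋=22438; principal=124005-22438=101567; balance=1968252-101567=1866685
24. interest=⌊1866685·114/10000⌋=21280; principal=124005-21280=102725; balance=1866685-102725=1763960
25. interest=⌊1763960·114/10000⌋=20109; principal=124005-20109=103896; balance=1763960-103896=1660064
26. interest=⌊1660064·114/10000⌋=18924; principal=124005-18924=105081; balance=1660064-105081=1554983
27. interest=⌊1554983·114/10000⌋=17726; principal=124005-17726=106279; balance=1554983-106279=1448704
28. interest=⌊1448704·114/10000⌋=16515; principal=124005-16515=107490; balance=1448704-107490=1341214
29. interest=⌊1341214·114/10000⌋=15289; principal=124005-15289=108716; balance=1341214-108716=1232498
30. interest=⌊1232498·114/10000⌋=14050; principal=124005-14050=109955; balance=1232498-109955=1122543
31. interest=⌊1122543·114/10000⌋=12796; principal=124005-12796=111209; balance=1122543-111209=1011334
32. interest=⌊1011334·114/10000⌋=11529; principal=124005-11529=112476; balance=1011334-112476=898858
33. interest=⌊898858·114/10000⌋=10246; principal=124005-10246=113759; balance=898858-113759=785099
34. interest=⌊785099·114/10000⌋=8950; principal=124005-8950=115055; balance=785099-115055=670044
35. interest=⌊670044·114/10000⌋=7638; principal=124005-7638=116367; balance=670044-116367=553677
36. interest=⌊553677·114/10000⌋=6311; principal=124005-6311=117694; balance=553677-117694=435983
37. interest=⌊435983·114/10000⌋=4970; principal=124005-4970=119035; balance=435983-119035=316948
38. interest=⌊316948·114/10000⌋=3613; principal=124005-3613=120392; balance=316948-120392=196556
39. interest=⌊196556·114/10000⌋=2240; principal=124005-2240=121765; balance=196556-121765=74791
40. interest=⌊74791·114/10000⌋=852; principal=min(124005-852,74791)=74791; balance=74791-74791=0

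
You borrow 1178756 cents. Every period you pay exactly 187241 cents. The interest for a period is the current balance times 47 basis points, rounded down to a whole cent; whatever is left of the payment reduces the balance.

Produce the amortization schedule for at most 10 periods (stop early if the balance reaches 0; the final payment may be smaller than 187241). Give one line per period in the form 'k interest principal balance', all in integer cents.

1. interest=⌊1178756·47/10000⌋=5540; principal=187241-5540=181701; balance=1178756-181701=997055
2. interest=⌊997055·47/10000⌋=4686; principal=187241-4686=182555; balance=997055-182555=814500
3. interest=⌊814500·47/10000⌋=3828; principal=187241-3828=183413; balance=814500-183413=631087
4. interest=⌊631087·47/10000⌋=2966; principal=187241-2966=184275; balance=631087-184275=446812
5. interest=⌊446812·47/10000⌋=2100; principal=187241-2100=185141; balance=446812-185141=261671
6. interest=⌊261671·47/10000⌋=1229; principal=187241-1229=186012; balance=261671-186012=75659
7. interest=⌊75659·47/10000⌋=355; principal=min(187241-355,75659)=75659; balance=75659-75659=0

1 5540 181701 997055
2 4686 182555 814500
3 3828 183413 631087
4 2966 184275 446812
5 2100 185141 261671
6 1229 186012 75659
7 355 75659 0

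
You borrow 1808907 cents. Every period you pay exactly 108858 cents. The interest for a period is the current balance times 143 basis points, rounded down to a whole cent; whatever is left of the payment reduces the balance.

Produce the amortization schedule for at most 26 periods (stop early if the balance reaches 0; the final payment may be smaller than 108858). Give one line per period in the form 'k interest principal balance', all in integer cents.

1. interest=⌊1808907·143/10000⌋=25867; principal=108858-25867=82991; balance=1808907-82991=1725916
2. interest=⌊1725916·143/10000⌋=24680; principal=108858-24680=84178; balance=1725916-84178=1641738
3. interest=⌊1641738·143/10000⌋=23476; principal=108858-23476=85382; balance=1641738-85382=1556356
4. interest=⌊1556356·143/10000⌋=22255; principal=108858-22255=86603; balance=1556356-86603=1469753
5. interest=⌊1469753·143/10000⌋=21017; principal=108858-21017=87841; balance=1469753-87841=1381912
6. interest=⌊1381912·143/10000⌋=19761; principal=108858-19761=89097; balance=1381912-89097=1292815
7. interest=⌊1292815·143/10000⌋=18487; principal=108858-18487=90371; balance=1292815-90371=1202444
8. interest=⌊1202444·143/10000⌋=17194; principal=108858-17194=91664; balance=1202444-91664=1110780
9. interest=⌊1110780·143/10000⌋=15884; principal=108858-15884=92974; balance=1110780-92974=1017806
10. interest=⌊1017806·143/10000⌋=14554; principal=108858-14554=94304; balance=1017806-94304=923502
11. interest=⌊923502·143/10000⌋=13206; principal=108858-13206=95652; balance=923502-95652=827850
12. interest=⌊827850·143/10000⌋=11838; principal=108858-11838=97020; balance=827850-97020=730830
13. interest=⌊730830·143/10000⌋=10450; principal=108858-10450=98408; balance=730830-98408=632422
14. interest=⌊632422·143/10000⌋=9043; principal=108858-9043=99815; balance=632422-99815=532607
15. interest=⌊532607·143/10000⌋=7616; principal=108858-7616=101242; balance=532607-101242=431365
16. interest=⌊431365·143/10000⌋=6168; principal=108858-6168=102690; balance=431365-102690=328675
17. interest=⌊328675·143/10000⌋=4700; principal=108858-4700=104158; balance=328675-104158=224517
18. interest=⌊224517·143/10000⌋=3210; principal=108858-3210=105648; balance=224517-105648=118869
19. interest=⌊118869·143/10000⌋=1699; principal=108858-1699=107159; balance=118869-107159=11710
20. interest=⌊11710·143/10000⌋=167; principal=min(108858-167,11710)=11710; balance=11710-11710=0

1 25867 82991 1725916
2 24680 84178 1641738
3 23476 85382 1556356
4 22255 86603 1469753
5 21017 87841 1381912
6 19761 89097 1292815
7 18487 90371 1202444
8 17194 91664 1110780
9 15884 92974 1017806
10 14554 94304 923502
11 13206 95652 827850
12 11838 97020 730830
13 10450 98408 632422
14 9043 99815 532607
15 7616 101242 431365
16 6168 102690 328675
17 4700 104158 224517
18 3210 105648 118869
19 1699 107159 11710
20 167 11710 0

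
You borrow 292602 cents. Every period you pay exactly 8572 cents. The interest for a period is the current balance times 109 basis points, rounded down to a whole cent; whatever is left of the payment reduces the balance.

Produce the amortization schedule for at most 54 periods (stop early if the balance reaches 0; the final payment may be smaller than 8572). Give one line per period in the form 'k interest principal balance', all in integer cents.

1 3189 5383 287219
2 3130 5442 281777
3 3071 5501 276276
4 3011 5561 270715
5 2950 5622 265093
6 2889 5683 259410
7 2827 5745 253665
8 2764 5808 247857
9 2701 5871 241986
10 2637 5935 236051
11 2572 6000 230051
12 2507 6065 223986
13 2441 6131 217855
14 2374 6198 211657
15 2307 6265 205392
16 2238 6334 199058
17 2169 6403 192655
18 2099 6473 186182
19 2029 6543 179639
20 1958 6614 173025
21 1885 6687 166338
22 1813 6759 159579
23 1739 6833 152746
24 1664 6908 145838
25 1589 6983 138855
26 1513 7059 131796
27 1436 7136 124660
28 1358 7214 117446
29 1280 7292 110154
30 1200 7372 102782
31 1120 7452 95330
32 1039 7533 87797
33 956 7616 80181
34 873 7699 72482
35 790 7782 64700
36 705 7867 56833
37 619 7953 48880
38 532 8040 40840
39 445 8127 32713
40 356 8216 24497
41 267 8305 16192
42 176 8396 7796
43 84 7796 0

1. interest=⌊292602·109/10000⌋=3189; principal=8572-3189=5383; balance=292602-5383=287219
2. interest=⌊287219·109/10000⌋=3130; principal=8572-3130=5442; balance=287219-5442=281777
3. interest=⌊281777·109/10000⌋=3071; principal=8572-3071=5501; balance=281777-5501=276276
4. interest=⌊276276·109/10000⌋=3011; principal=8572-3011=5561; balance=276276-5561=270715
5. interest=⌊270715·109/10000⌋=2950; principal=8572-2950=5622; balance=270715-5622=265093
6. interest=⌊265093·109/10000⌋=2889; principal=8572-2889=5683; balance=265093-5683=259410
7. interest=⌊259410·109/10000⌋=2827; principal=8572-2827=5745; balance=259410-5745=253665
8. interest=⌊253665·109/10000⌋=2764; principal=8572-2764=5808; balance=253665-5808=247857
9. interest=⌊247857·109/10000⌋=2701; principal=8572-2701=5871; balance=247857-5871=241986
10. interest=⌊241986·109/10000⌋=2637; principal=8572-2637=5935; balance=241986-5935=236051
11. interest=⌊236051·109/10000⌋=2572; principal=8572-2572=6000; balance=236051-6000=230051
12. interest=⌊230051·109/10000⌋=2507; principal=8572-2507=6065; balance=230051-6065=223986
13. interest=⌊223986·109/10000⌋=2441; principal=8572-2441=6131; balance=223986-6131=217855
14. interest=⌊217855·109/10000⌋=2374; principal=8572-2374=6198; balance=217855-6198=211657
15. interest=⌊211657·109/10000⌋=2307; principal=8572-2307=6265; balance=211657-6265=205392
16. interest=⌊205392·109/10000⌋=2238; principal=8572-2238=6334; balance=205392-6334=199058
17. interest=⌊199058·109/10000⌋=2169; principal=8572-2169=6403; balance=199058-6403=192655
18. interest=⌊192655·109/10000⌋=2099; principal=8572-2099=6473; balance=192655-6473=186182
19. interest=⌊186182·109/10000⌋=2029; principal=8572-2029=6543; balance=186182-6543=179639
20. interest=⌊179639·109/10000⌋=1958; principal=8572-1958=6614; balance=179639-6614=173025
21. interest=⌊173025·109/10000⌋=1885; principal=8572-1885=6687; balance=173025-6687=166338
22. interest=⌊166338·109/10000⌋=1813; principal=8572-1813=6759; balance=166338-6759=159579
23. interest=⌊159579·109/10000⌋=1739; principal=8572-1739=6833; balance=159579-6833=152746
24. interest=⌊152746·109/10000⌋=1664; principal=8572-1664=6908; balance=152746-6908=145838
25. interest=⌊145838·109/10000⌋=1589; principal=8572-1589=6983; balance=145838-6983=138855
26. interest=⌊138855·109/10000⌋=1513; principal=8572-1513=7059; balance=138855-7059=131796
27. interest=⌊131796·109/10000⌋=1436; principal=8572-1436=7136; balance=131796-7136=124660
28. interest=⌊124660·109/10000⌋=1358; principal=8572-1358=7214; balance=124660-7214=117446
29. interest=⌊117446·109/10000⌋=1280; principal=8572-1280=7292; balance=117446-7292=110154
30. interest=⌊110154·109/10000⌋=1200; principal=8572-1200=7372; balance=110154-7372=102782
31. interest=⌊102782·109/10000⌋=1120; principal=8572-1120=7452; balance=102782-7452=95330
32. interest=⌊95330·109/10000⌋=1039; principal=8572-1039=7533; balance=95330-7533=87797
33. interest=⌊87797·109/10000⌋=956; principal=8572-956=7616; balance=87797-7616=80181
34. interest=⌊80181·109/10000⌋=873; principal=8572-873=7699; balance=80181-7699=72482
35. interest=⌊72482·109/10000⌋=790; principal=8572-790=7782; balance=72482-7782=64700
36. interest=⌊64700·109/10000⌋=705; principal=8572-705=7867; balance=64700-7867=56833
37. interest=⌊56833·109/10000⌋=619; principal=8572-619=7953; balance=56833-7953=48880
38. interest=⌊48880·109/10000⌋=532; principal=8572-532=8040; balance=48880-8040=40840
39. interest=⌊40840·109/10000⌋=445; principal=8572-445=8127; balance=40840-8127=32713
40. interest=⌊32713·109/10000⌋=356; principal=8572-356=8216; balance=32713-8216=24497
41. interest=⌊24497·109/10000⌋=267; principal=8572-267=8305; balance=24497-8305=16192
42. interest=⌊16192·109/10000⌋=176; principal=8572-176=8396; balance=16192-8396=7796
43. interest=⌊7796·109/10000⌋=84; principal=min(8572-84,7796)=7796; balance=7796-7796=0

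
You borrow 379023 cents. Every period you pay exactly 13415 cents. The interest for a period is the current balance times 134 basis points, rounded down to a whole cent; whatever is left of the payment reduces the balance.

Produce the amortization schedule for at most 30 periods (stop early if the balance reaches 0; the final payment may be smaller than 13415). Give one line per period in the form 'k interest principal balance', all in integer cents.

1. interest=⌊379023·134/10000⌋=5078; principal=13415-5078=8337; balance=379023-8337=370686
2. interest=⌊370686·134/10000⌋=4967; principal=13415-4967=8448; balance=370686-8448=362238
3. interest=⌊362238·134/10000⌋=4853; principal=13415-4853=8562; balance=362238-8562=353676
4. interest=⌊353676·134/10000⌋=4739; principal=13415-4739=8676; balance=353676-8676=345000
5. interest=⌊345000·134/10000⌋=4623; principal=13415-4623=8792; balance=345000-8792=336208
6. interest=⌊336208·134/10000⌋=4505; principal=13415-4505=8910; balance=336208-8910=327298
7. interest=⌊327298·134/10000⌋=4385; principal=13415-4385=9030; balance=327298-9030=318268
8. interest=⌊318268·134/10000⌋=4264; principal=13415-4264=9151; balance=318268-9151=309117
9. interest=⌊309117·134/10000⌋=4142; principal=13415-4142=9273; balance=309117-9273=299844
10. interest=⌊299844·134/10000⌋=4017; principal=13415-4017=9398; balance=299844-9398=290446
11. interest=⌊290446·134/10000⌋=3891; principal=13415-3891=9524; balance=290446-9524=280922
12. interest=⌊280922·134/10000⌋=3764; principal=13415-3764=9651; balance=280922-9651=271271
13. interest=⌊271271·134/10000⌋=3635; principal=13415-3635=9780; balance=271271-9780=261491
14. interest=⌊261491·134/10000⌋=3503; principal=13415-3503=9912; balance=261491-9912=251579
15. interest=⌊251579·134/10000⌋=3371; principal=13415-3371=10044; balance=251579-10044=241535
16. interest=⌊241535·134/10000⌋=3236; principal=13415-3236=10179; balance=241535-10179=231356
17. interest=⌊231356·134/10000⌋=3100; principal=13415-3100=10315; balance=231356-10315=221041
18. interest=⌊221041·134/10000⌋=2961; principal=13415-2961=10454; balance=221041-10454=210587
19. interest=⌊210587·134/10000⌋=2821; principal=13415-2821=10594; balance=210587-10594=199993
20. interest=⌊199993·134/10000⌋=2679; principal=13415-2679=10736; balance=199993-10736=189257
21. interest=⌊189257·134/10000⌋=2536; principal=13415-2536=10879; balance=189257-10879=178378
22. interest=⌊178378·134/10000⌋=2390; principal=13415-2390=11025; balance=178378-11025=167353
23. interest=⌊167353·134/10000⌋=2242; principal=13415-2242=11173; balance=167353-11173=156180
24. interest=⌊156180·134/10000⌋=2092; principal=13415-2092=11323; balance=156180-11323=144857
25. interest=⌊144857·134/10000⌋=1941; principal=13415-1941=11474; balance=144857-11474=133383
26. interest=⌊133383·134/10000⌋=1787; principal=13415-1787=11628; balance=133383-11628=121755
27. interest=⌊121755·134/10000⌋=1631; principal=13415-1631=11784; balance=121755-11784=109971
28. interest=⌊109971·134/10000⌋=1473; principal=13415-1473=11942; balance=109971-11942=98029
29. interest=⌊98029·134/10000⌋=1313; principal=13415-1313=12102; balance=98029-12102=85927
30. interest=⌊85927·134/10000⌋=1151; principal=13415-1151=12264; balance=85927-12264=73663

1 5078 8337 370686
2 4967 8448 362238
3 4853 8562 353676
4 4739 8676 345000
5 4623 8792 336208
6 4505 8910 327298
7 4385 9030 318268
8 4264 9151 309117
9 4142 9273 299844
10 4017 9398 290446
11 3891 9524 280922
12 3764 9651 271271
13 3635 9780 261491
14 3503 9912 251579
15 3371 10044 241535
16 3236 10179 231356
17 3100 10315 221041
18 2961 10454 210587
19 2821 10594 199993
20 2679 10736 189257
21 2536 10879 178378
22 2390 11025 167353
23 2242 11173 156180
24 2092 11323 144857
25 1941 11474 133383
26 1787 11628 121755
27 1631 11784 109971
28 1473 11942 98029
29 1313 12102 85927
30 1151 12264 73663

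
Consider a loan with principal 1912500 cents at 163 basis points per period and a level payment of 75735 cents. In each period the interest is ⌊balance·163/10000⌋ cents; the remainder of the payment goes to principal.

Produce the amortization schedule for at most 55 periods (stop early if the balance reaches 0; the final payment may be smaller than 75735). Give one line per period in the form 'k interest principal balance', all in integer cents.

1. interest=⌊1912500·163/10000⌋=31173; principal=75735-31173=44562; balance=1912500-44562=1867938
2. interest=⌊1867938·163/10000⌋=30447; principal=75735-30447=45288; balance=1867938-45288=1822650
3. interest=⌊1822650·163/10000⌋=29709; principal=75735-29709=46026; balance=1822650-46026=1776624
4. interest=⌊1776624·163/10000⌋=28958; principal=75735-28958=46777; balance=1776624-46777=1729847
5. interest=⌊1729847·163/10000⌋=28196; principal=75735-28196=47539; balance=1729847-47539=1682308
6. interest=⌊1682308·163/10000⌋=27421; principal=75735-27421=48314; balance=1682308-48314=1633994
7. interest=⌊1633994·163/10000⌋=26634; principal=75735-26634=49101; balance=1633994-49101=1584893
8. interest=⌊1584893·163/10000⌋=25833; principal=75735-25833=49902; balance=1584893-49902=1534991
9. interest=⌊1534991·163/10000⌋=25020; principal=75735-25020=50715; balance=1534991-50715=1484276
10. interest=⌊1484276·163/10000⌋=24193; principal=75735-24193=51542; balance=1484276-51542=1432734
11. interest=⌊1432734·163/10000⌋=23353; principal=75735-23353=52382; balance=1432734-52382=1380352
12. interest=⌊1380352·163/10000⌋=22499; principal=75735-22499=53236; balance=1380352-53236=1327116
13. interest=⌊1327116·163/10000⌋=21631; principal=75735-21631=54104; balance=1327116-54104=1273012
14. interest=⌊1273012·163/10000⌋=20750; principal=75735-20750=54985; balance=1273012-54985=1218027
15. interest=⌊1218027·163/10000⌋=19853; principal=75735-19853=55882; balance=1218027-55882=1162145
16. interest=⌊1162145·163/10000⌋=18942; principal=75735-18942=56793; balance=1162145-56793=1105352
17. interest=⌊1105352·163/10000⌋=18017; principal=75735-18017=57718; balance=1105352-57718=1047634
18. interest=⌊1047634·163/10000⌋=17076; principal=75735-17076=58659; balance=1047634-58659=988975
19. interest=⌊988975·163/10000⌋=16120; principal=75735-16120=59615; balance=988975-59615=929360
20. interest=⌊929360·163/10000⌋=15148; principal=75735-15148=60587; balance=929360-60587=868773
21. interest=⌊868773·163/10000⌋=14160; principal=75735-14160=61575; balance=868773-61575=807198
22. interest=⌊807198·163/10000⌋=13157; principal=75735-13157=62578; balance=807198-62578=744620
23. interest=⌊744620·163/10000⌋=12137; principal=75735-12137=63598; balance=744620-63598=681022
24. interest=⌊681022·163/10000⌋=11100; principal=75735-11100=64635; balance=681022-64635=616387
25. interest=⌊616387·163/10000⌋=10047; principal=75735-10047=65688; balance=616387-65688=550699
26. interest=⌊550699·163/10000⌋=8976; principal=75735-8976=66759; balance=550699-66759=483940
27. interest=⌊483940·163/10000⌋=7888; principal=75735-7888=67847; balance=483940-67847=416093
28. interest=⌊416093·163/10000⌋=6782; principal=75735-6782=68953; balance=416093-68953=347140
29. interest=⌊347140·163/10000⌋=5658; principal=75735-5658=70077; balance=347140-70077=277063
30. interest=⌊277063·163/10000⌋=4516; principal=75735-4516=71219; balance=277063-71219=205844
31. interest=⌊205844·163/10000⌋=3355; principal=75735-3355=72380; balance=205844-72380=133464
32. interest=⌊133464·163/10000⌋=2175; principal=75735-2175=73560; balance=133464-73560=59904
33. interest=⌊59904·163/10000⌋=976; principal=min(75735-976,59904)=59904; balance=59904-59904=0

1 31173 44562 1867938
2 30447 45288 1822650
3 29709 46026 1776624
4 28958 46777 1729847
5 28196 47539 1682308
6 27421 48314 1633994
7 26634 49101 1584893
8 25833 49902 1534991
9 25020 50715 1484276
10 24193 51542 1432734
11 23353 52382 1380352
12 22499 53236 1327116
13 21631 54104 1273012
14 20750 54985 1218027
15 19853 55882 1162145
16 18942 56793 1105352
17 18017 57718 1047634
18 17076 58659 988975
19 16120 59615 929360
20 15148 60587 868773
21 14160 61575 807198
22 13157 62578 744620
23 12137 63598 681022
24 11100 64635 616387
25 10047 65688 550699
26 8976 66759 483940
27 7888 67847 416093
28 6782 68953 347140
29 5658 70077 277063
30 4516 71219 205844
31 3355 72380 133464
32 2175 73560 59904
33 976 59904 0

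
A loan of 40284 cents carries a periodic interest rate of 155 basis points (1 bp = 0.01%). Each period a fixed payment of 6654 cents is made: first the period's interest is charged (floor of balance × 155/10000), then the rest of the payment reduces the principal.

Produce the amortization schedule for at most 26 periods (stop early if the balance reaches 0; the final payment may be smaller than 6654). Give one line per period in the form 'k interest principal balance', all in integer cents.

1. interest=⌊40284·155/10000⌋=624; principal=6654-624=6030; balance=40284-6030=34254
2. interest=⌊34254·155/10000⌋=530; principal=6654-530=6124; balance=34254-6124=28130
3. interest=⌊28130·155/10000⌋=436; principal=6654-436=6218; balance=28130-6218=21912
4. interest=⌊21912·155/10000⌋=339; principal=6654-339=6315; balance=21912-6315=15597
5. interest=⌊15597·155/10000⌋=241; principal=6654-241=6413; balance=15597-6413=9184
6. interest=⌊9184·155/10000⌋=142; principal=6654-142=6512; balance=9184-6512=2672
7. interest=⌊2672·155/10000⌋=41; principal=min(6654-41,2672)=2672; balance=2672-2672=0

1 624 6030 34254
2 530 6124 28130
3 436 6218 21912
4 339 6315 15597
5 241 6413 9184
6 142 6512 2672
7 41 2672 0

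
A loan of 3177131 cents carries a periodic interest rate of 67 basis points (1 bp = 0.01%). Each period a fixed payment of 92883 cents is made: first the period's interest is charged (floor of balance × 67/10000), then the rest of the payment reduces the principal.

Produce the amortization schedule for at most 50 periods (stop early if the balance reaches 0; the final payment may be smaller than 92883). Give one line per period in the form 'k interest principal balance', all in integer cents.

1 21286 71597 3105534
2 20807 72076 3033458
3 20324 72559 2960899
4 19838 73045 2887854
5 19348 73535 2814319
6 18855 74028 2740291
7 18359 74524 2665767
8 17860 75023 2590744
9 17357 75526 2515218
10 16851 76032 2439186
11 16342 76541 2362645
12 15829 77054 2285591
13 15313 77570 2208021
14 14793 78090 2129931
15 14270 78613 2051318
16 13743 79140 1972178
17 13213 79670 1892508
18 12679 80204 1812304
19 12142 80741 1731563
20 11601 81282 1650281
21 11056 81827 1568454
22 10508 82375 1486079
23 9956 82927 1403152
24 9401 83482 1319670
25 8841 84042 1235628
26 8278 84605 1151023
27 7711 85172 1065851
28 7141 85742 980109
29 6566 86317 893792
30 5988 86895 806897
31 5406 87477 719420
32 4820 88063 631357
33 4230 88653 542704
34 3636 89247 453457
35 3038 89845 363612
36 2436 90447 273165
37 1830 91053 182112
38 1220 91663 90449
39 606 90449 0

1. interest=⌊3177131·67/10000⌋=21286; principal=92883-21286=71597; balance=3177131-71597=3105534
2. interest=⌊3105534·67/10000⌋=20807; principal=92883-20807=72076; balance=3105534-72076=3033458
3. interest=⌊3033458·67/10000⌋=20324; principal=92883-20324=72559; balance=3033458-72559=2960899
4. interest=⌊2960899·67/10000⌋=19838; principal=92883-19838=73045; balance=2960899-73045=2887854
5. interest=⌊2887854·67/10000⌋=19348; principal=92883-19348=73535; balance=2887854-73535=2814319
6. interest=⌊2814319·67/10000⌋=18855; principal=92883-18855=74028; balance=2814319-74028=2740291
7. interest=⌊2740291·67/10000⌋=18359; principal=92883-18359=74524; balance=2740291-74524=2665767
8. interest=⌊2665767·67/10000⌋=17860; principal=92883-17860=75023; balance=2665767-75023=2590744
9. interest=⌊2590744·67/10000⌋=17357; principal=92883-17357=75526; balance=2590744-75526=2515218
10. interest=⌊2515218·67/10000⌋=16851; principal=92883-16851=76032; balance=2515218-76032=2439186
11. interest=⌊2439186·67/10000⌋=16342; principal=92883-16342=76541; balance=2439186-76541=2362645
12. interest=⌊2362645·67/10000⌋=15829; principal=92883-15829=77054; balance=2362645-77054=2285591
13. interest=⌊2285591·67/10000⌋=15313; principal=92883-15313=77570; balance=2285591-77570=2208021
14. interest=⌊2208021·67/10000⌋=14793; principal=92883-14793=78090; balance=2208021-78090=2129931
15. interest=⌊2129931·67/10000⌋=14270; principal=92883-14270=78613; balance=2129931-78613=2051318
16. interest=⌊2051318·67/10000⌋=13743; principal=92883-13743=79140; balance=2051318-79140=1972178
17. interest=⌊1972178·67/10000⌋=13213; principal=92883-13213=79670; balance=1972178-79670=1892508
18. interest=⌊1892508·67/10000⌋=12679; principal=92883-12679=80204; balance=1892508-80204=1812304
19. interest=⌊1812304·67/10000⌋=12142; principal=92883-12142=80741; balance=1812304-80741=1731563
20. interest=⌊1731563·67/10000⌋=11601; principal=92883-11601=81282; balance=1731563-81282=1650281
21. interest=⌊1650281·67/10000⌋=11056; principal=92883-11056=81827; balance=1650281-81827=1568454
22. interest=⌊1568454·67/10000⌋=10508; principal=92883-10508=82375; balance=1568454-82375=1486079
23. interest=⌊1486079·67/10000⌋=9956; principal=92883-9956=82927; balance=1486079-82927=1403152
24. interest=⌊1403152·67/10000⌋=9401; principal=92883-9401=83482; balance=1403152-83482=1319670
25. interest=⌊1319670·67/10000⌋=8841; principal=92883-8841=84042; balance=1319670-84042=1235628
26. interest=⌊1235628·67/10000⌋=8278; principal=92883-8278=84605; balance=1235628-84605=1151023
27. interest=⌊1151023·67/10000⌋=7711; principal=92883-7711=85172; balance=1151023-85172=1065851
28. interest=⌊1065851·67/10000⌋=7141; principal=92883-7141=85742; balance=1065851-85742=980109
29. interest=⌊980109·67/10000⌋=6566; principal=92883-6566=86317; balance=980109-86317=893792
30. interest=⌊893792·67/10000⌋=5988; principal=92883-5988=86895; balance=893792-86895=806897
31. interest=⌊806897·67/10000⌋=5406; principal=92883-5406=87477; balance=806897-87477=719420
32. interest=⌊719420·67/10000⌋=4820; principal=92883-4820=88063; balance=719420-88063=631357
33. interest=⌊631357·67/10000⌋=4230; principal=92883-4230=88653; balance=631357-88653=542704
34. interest=⌊542704·67/10000⌋=3636; principal=92883-3636=89247; balance=542704-89247=453457
35. interest=⌊453457·67/10000⌋=3038; principal=92883-3038=89845; balance=453457-89845=363612
36. interest=⌊363612·67/10000⌋=2436; principal=92883-2436=90447; balance=363612-90447=273165
37. interest=⌊273165·67/10000⌋=1830; principal=92883-1830=91053; balance=273165-91053=182112
38. interest=⌊182112·67/10000⌋=1220; principal=92883-1220=91663; balance=182112-91663=90449
39. interest=⌊90449·67/10000⌋=606; principal=min(92883-606,90449)=90449; balance=90449-90449=0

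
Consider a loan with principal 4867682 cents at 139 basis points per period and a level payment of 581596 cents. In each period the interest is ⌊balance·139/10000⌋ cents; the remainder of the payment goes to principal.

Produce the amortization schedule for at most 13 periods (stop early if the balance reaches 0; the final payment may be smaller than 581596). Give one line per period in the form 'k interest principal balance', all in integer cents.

1 67660 513936 4353746
2 60517 521079 3832667
3 53274 528322 3304345
4 45930 535666 2768679
5 38484 543112 2225567
6 30935 550661 1674906
7 23281 558315 1116591
8 15520 566076 550515
9 7652 550515 0

1. interest=⌊4867682·139/10000⌋=67660; principal=581596-67660=513936; balance=4867682-513936=4353746
2. interest=⌊4353746·139/10000⌋=60517; principal=581596-60517=521079; balance=4353746-521079=3832667
3. interest=⌊3832667·139/10000⌋=53274; principal=581596-53274=528322; balance=3832667-528322=3304345
4. interest=⌊3304345·139/10000⌋=45930; principal=581596-45930=535666; balance=3304345-535666=2768679
5. interest=⌊2768679·139/10000⌋=38484; principal=581596-38484=543112; balance=2768679-543112=2225567
6. interest=⌊2225567·139/10000⌋=30935; principal=581596-30935=550661; balance=2225567-550661=1674906
7. interest=⌊1674906·139/10000⌋=23281; principal=581596-23281=558315; balance=1674906-558315=1116591
8. interest=⌊1116591·139/10000⌋=15520; principal=581596-15520=566076; balance=1116591-566076=550515
9. interest=⌊550515·139/10000⌋=7652; principal=min(581596-7652,550515)=550515; balance=550515-550515=0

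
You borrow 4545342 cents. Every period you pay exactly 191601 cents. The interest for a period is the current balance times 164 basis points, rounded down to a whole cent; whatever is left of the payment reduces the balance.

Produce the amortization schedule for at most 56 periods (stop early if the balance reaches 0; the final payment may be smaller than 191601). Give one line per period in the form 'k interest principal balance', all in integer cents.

1. interest=⌊4545342·164/10000⌋=74543; principal=191601-74543=117058; balance=4545342-117058=4428284
2. interest=⌊4428284·164/10000⌋=72623; principal=191601-72623=118978; balance=4428284-118978=4309306
3. interest=⌊4309306·164/10000⌋=70672; principal=191601-70672=120929; balance=4309306-120929=4188377
4. interest=⌊4188377·164/10000⌋=68689; principal=191601-68689=122912; balance=4188377-122912=4065465
5. interest=⌊4065465·164/10000⌋=66673; principal=191601-66673=124928; balance=4065465-124928=3940537
6. interest=⌊3940537·164/10000⌋=64624; principal=191601-64624=126977; balance=3940537-126977=3813560
7. interest=⌊3813560·164/10000⌋=62542; principal=191601-62542=129059; balance=3813560-129059=3684501
8. interest=⌊3684501·164/10000⌋=60425; principal=191601-60425=131176; balance=3684501-131176=3553325
9. interest=⌊3553325·164/10000⌋=58274; principal=191601-58274=133327; balance=3553325-133327=3419998
10. interest=⌊3419998·164/10000⌋=56087; principal=191601-56087=135514; balance=3419998-135514=3284484
11. interest=⌊3284484·164/10000⌋=53865; principal=191601-53865=137736; balance=3284484-137736=3146748
12. interest=⌊3146748·164/10000⌋=51606; principal=191601-51606=139995; balance=3146748-139995=3006753
13. interest=⌊3006753·164/10000⌋=49310; principal=191601-49310=142291; balance=3006753-142291=2864462
14. interest=⌊2864462·164/10000⌋=46977; principal=191601-46977=144624; balance=2864462-144624=2719838
15. interest=⌊2719838·164/10000⌋=44605; principal=191601-44605=146996; balance=2719838-146996=2572842
16. interest=⌊2572842·164/10000⌋=42194; principal=191601-42194=149407; balance=2572842-149407=2423435
17. interest=⌊2423435·164/10000⌋=39744; principal=191601-39744=151857; balance=2423435-151857=2271578
18. interest=⌊2271578·164/10000⌋=37253; principal=191601-37253=154348; balance=2271578-154348=2117230
19. interest=⌊2117230·164/10000⌋=34722; principal=191601-34722=156879; balance=2117230-156879=1960351
20. interest=⌊1960351·164/10000⌋=32149; principal=191601-32149=159452; balance=1960351-159452=1800899
21. interest=⌊1800899·164/10000⌋=29534; principal=191601-29534=162067; balance=1800899-162067=1638832
22. interest=⌊1638832·164/10000⌋=26876; principal=191601-26876=164725; balance=1638832-164725=1474107
23. interest=⌊1474107·164/10000⌋=24175; principal=191601-24175=167426; balance=1474107-167426=1306681
24. interest=⌊1306681·164/10000⌋=21429; principal=191601-21429=170172; balance=1306681-170172=1136509
25. interest=⌊1136509·164/10000⌋=18638; principal=191601-18638=172963; balance=1136509-172963=963546
26. interest=⌊963546·164/10000⌋=15802; principal=191601-15802=175799; balance=963546-175799=787747
27. interest=⌊787747·164/10000⌋=12919; principal=191601-12919=178682; balance=787747-178682=609065
28. interest=⌊609065·164/10000⌋=9988; principal=191601-9988=181613; balance=609065-181613=427452
29. interest=⌊427452·164/10000⌋=7010; principal=191601-7010=184591; balance=427452-184591=242861
30. interest=⌊242861·164/10000⌋=3982; principal=191601-3982=187619; balance=242861-187619=55242
31. interest=⌊55242·164/10000⌋=905; principal=min(191601-905,55242)=55242; balance=55242-55242=0

1 74543 117058 4428284
2 72623 118978 4309306
3 70672 120929 4188377
4 68689 122912 4065465
5 66673 124928 3940537
6 64624 126977 3813560
7 62542 129059 3684501
8 60425 131176 3553325
9 58274 133327 3419998
10 56087 135514 3284484
11 53865 137736 3146748
12 51606 139995 3006753
13 49310 142291 2864462
14 46977 144624 2719838
15 44605 146996 2572842
16 42194 149407 2423435
17 39744 151857 2271578
18 37253 154348 2117230
19 34722 156879 1960351
20 32149 159452 1800899
21 29534 162067 1638832
22 26876 164725 1474107
23 24175 167426 1306681
24 21429 170172 1136509
25 18638 172963 963546
26 15802 175799 787747
27 12919 178682 609065
28 9988 181613 427452
29 7010 184591 242861
30 3982 187619 55242
31 905 55242 0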